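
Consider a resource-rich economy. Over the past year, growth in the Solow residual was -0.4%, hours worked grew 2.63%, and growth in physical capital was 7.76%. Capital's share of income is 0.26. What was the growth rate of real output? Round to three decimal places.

Labor's share = 1 − 0.26 = 0.74.
Physical capital: 0.26 × 7.76 = 2.0176 pp.
Hours worked: 0.74 × 2.63 = 1.9462 pp.
Output growth = -0.4 + 3.9638 = 3.5638%.

3.564%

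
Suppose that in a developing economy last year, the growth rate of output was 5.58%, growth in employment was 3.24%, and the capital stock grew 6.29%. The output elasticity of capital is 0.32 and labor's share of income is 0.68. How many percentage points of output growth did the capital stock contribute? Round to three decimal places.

2.013 percentage points

Contribution = share × growth = 0.32 × 6.29 = 2.0128 pp.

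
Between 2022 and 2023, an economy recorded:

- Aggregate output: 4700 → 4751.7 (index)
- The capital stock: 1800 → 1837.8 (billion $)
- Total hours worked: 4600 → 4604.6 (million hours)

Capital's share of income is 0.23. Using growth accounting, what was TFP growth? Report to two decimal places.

Aggregate output growth = (4751.7 − 4700) / 4700 = 1.1%.
The capital stock growth = (1837.8 − 1800) / 1800 = 2.1%.
Total hours worked growth = (4604.6 − 4600) / 4600 = 0.1%.
Labor's share = 1 − 0.23 = 0.77.
The capital stock: 0.23 × 2.1 = 0.483 pp.
Total hours worked: 0.77 × 0.1 = 0.077 pp.
TFP growth = 1.1 − 0.56 = 0.54%.

TFP grew 0.54%.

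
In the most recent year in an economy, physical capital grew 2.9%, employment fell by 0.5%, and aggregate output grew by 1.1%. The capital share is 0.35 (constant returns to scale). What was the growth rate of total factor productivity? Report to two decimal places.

Labor's share = 1 − 0.35 = 0.65.
Physical capital: 0.35 × 2.9 = 1.015 pp.
Employment: 0.65 × (-0.5) = -0.325 pp.
TFP growth = 1.1 − 0.69 = 0.41%.

0.41%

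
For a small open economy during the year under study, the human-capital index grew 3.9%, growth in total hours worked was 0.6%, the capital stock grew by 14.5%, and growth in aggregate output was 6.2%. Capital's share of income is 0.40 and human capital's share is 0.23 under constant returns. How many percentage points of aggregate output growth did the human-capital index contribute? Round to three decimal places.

0.897 pp

Contribution = share × growth = 0.23 × 3.9 = 0.897 pp.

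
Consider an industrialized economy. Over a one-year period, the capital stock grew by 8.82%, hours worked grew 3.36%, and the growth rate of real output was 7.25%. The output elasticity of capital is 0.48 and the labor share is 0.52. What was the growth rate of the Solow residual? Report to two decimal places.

Labor's share = 1 − 0.48 = 0.52.
The capital stock: 0.48 × 8.82 = 4.2336 pp.
Hours worked: 0.52 × 3.36 = 1.7472 pp.
TFP growth = 7.25 − 5.9808 = 1.2692%.

1.27%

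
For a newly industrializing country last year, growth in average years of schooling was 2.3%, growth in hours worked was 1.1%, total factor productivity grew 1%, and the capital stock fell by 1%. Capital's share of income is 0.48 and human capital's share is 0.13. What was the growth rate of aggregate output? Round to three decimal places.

1.248%

Labor's share = 1 − 0.48 − 0.13 = 0.39.
The capital stock: 0.48 × (-1) = -0.48 pp.
Average years of schooling: 0.13 × 2.3 = 0.299 pp.
Hours worked: 0.39 × 1.1 = 0.429 pp.
Output growth = 1 + 0.248 = 1.248%.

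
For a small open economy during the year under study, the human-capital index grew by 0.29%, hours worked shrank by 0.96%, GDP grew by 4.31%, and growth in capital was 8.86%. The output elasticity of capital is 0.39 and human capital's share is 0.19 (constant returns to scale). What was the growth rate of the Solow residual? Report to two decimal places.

Labor's share = 1 − 0.39 − 0.19 = 0.42.
Capital: 0.39 × 8.86 = 3.4554 pp.
The human-capital index: 0.19 × 0.29 = 0.0551 pp.
Hours worked: 0.42 × (-0.96) = -0.4032 pp.
TFP growth = 4.31 − 3.1073 = 1.2027%.

The Solow residual grew 1.20%.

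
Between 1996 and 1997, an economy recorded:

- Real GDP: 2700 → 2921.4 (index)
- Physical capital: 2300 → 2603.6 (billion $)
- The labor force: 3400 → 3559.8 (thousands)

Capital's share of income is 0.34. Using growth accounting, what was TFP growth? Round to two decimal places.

Real GDP growth = (2921.4 − 2700) / 2700 = 8.2%.
Physical capital growth = (2603.6 − 2300) / 2300 = 13.2%.
The labor force growth = (3559.8 − 3400) / 3400 = 4.7%.
Labor's share = 1 − 0.34 = 0.66.
Physical capital: 0.34 × 13.2 = 4.488 pp.
The labor force: 0.66 × 4.7 = 3.102 pp.
TFP growth = 8.2 − 7.59 = 0.61%.

0.61%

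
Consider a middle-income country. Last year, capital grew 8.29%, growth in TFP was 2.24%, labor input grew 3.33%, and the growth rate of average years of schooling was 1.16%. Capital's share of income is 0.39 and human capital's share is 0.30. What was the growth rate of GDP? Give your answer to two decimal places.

6.85%

Labor's share = 1 − 0.39 − 0.3 = 0.31.
Capital: 0.39 × 8.29 = 3.2331 pp.
Average years of schooling: 0.3 × 1.16 = 0.348 pp.
Labor input: 0.31 × 3.33 = 1.0323 pp.
Output growth = 2.24 + 4.6134 = 6.8534%.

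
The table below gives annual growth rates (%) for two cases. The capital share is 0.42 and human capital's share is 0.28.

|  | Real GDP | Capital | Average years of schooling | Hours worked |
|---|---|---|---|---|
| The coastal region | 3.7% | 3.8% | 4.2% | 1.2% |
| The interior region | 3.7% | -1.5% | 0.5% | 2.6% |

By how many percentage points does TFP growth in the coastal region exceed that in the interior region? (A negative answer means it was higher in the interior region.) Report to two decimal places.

-2.84 percentage points

Labor's share = 1 − 0.42 − 0.28 = 0.3.
The coastal region: TFP = 3.7 − 1.596 − 1.176 − 0.36 = 0.568%.
The interior region: TFP = 3.7 + 0.63 − 0.14 − 0.78 = 3.41%.
Difference = 0.568 − (3.41) = -2.842 pp.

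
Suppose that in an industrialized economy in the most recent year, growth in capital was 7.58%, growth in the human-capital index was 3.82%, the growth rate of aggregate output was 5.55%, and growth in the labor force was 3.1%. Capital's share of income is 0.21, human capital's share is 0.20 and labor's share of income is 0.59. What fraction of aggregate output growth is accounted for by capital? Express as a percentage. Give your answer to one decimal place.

Capital accounted for 28.7% of growth.

Capital contributed 0.21 × 7.58 = 1.5918 pp.
Share of growth = 1.5918 / 5.55 × 100 = 28.681%.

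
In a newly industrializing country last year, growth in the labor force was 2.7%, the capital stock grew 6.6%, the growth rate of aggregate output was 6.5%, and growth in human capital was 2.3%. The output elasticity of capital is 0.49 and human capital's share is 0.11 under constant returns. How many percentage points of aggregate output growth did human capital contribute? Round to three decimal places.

0.253 pp

Contribution = share × growth = 0.11 × 2.3 = 0.253 pp.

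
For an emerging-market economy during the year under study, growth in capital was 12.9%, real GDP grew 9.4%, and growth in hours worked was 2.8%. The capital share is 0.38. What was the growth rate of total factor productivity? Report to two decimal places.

2.76%

Labor's share = 1 − 0.38 = 0.62.
Capital: 0.38 × 12.9 = 4.902 pp.
Hours worked: 0.62 × 2.8 = 1.736 pp.
TFP growth = 9.4 − 6.638 = 2.762%.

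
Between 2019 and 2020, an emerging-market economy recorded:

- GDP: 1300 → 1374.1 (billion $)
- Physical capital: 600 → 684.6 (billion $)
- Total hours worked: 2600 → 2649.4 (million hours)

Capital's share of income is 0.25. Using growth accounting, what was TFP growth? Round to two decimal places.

0.75%

GDP growth = (1374.1 − 1300) / 1300 = 5.7%.
Physical capital growth = (684.6 − 600) / 600 = 14.1%.
Total hours worked growth = (2649.4 − 2600) / 2600 = 1.9%.
Labor's share = 1 − 0.25 = 0.75.
Physical capital: 0.25 × 14.1 = 3.525 pp.
Total hours worked: 0.75 × 1.9 = 1.425 pp.
TFP growth = 5.7 − 4.95 = 0.75%.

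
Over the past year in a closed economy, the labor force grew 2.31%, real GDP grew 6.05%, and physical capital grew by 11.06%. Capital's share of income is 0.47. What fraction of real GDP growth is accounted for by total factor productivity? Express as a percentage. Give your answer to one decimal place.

-6.2%

Labor's share = 1 − 0.47 = 0.53.
Physical capital: 0.47 × 11.06 = 5.1982 pp.
The labor force: 0.53 × 2.31 = 1.2243 pp.
TFP growth = 6.05 − 6.4225 = -0.3725%.
TFP share of growth = -0.3725 / 6.05 × 100 = -6.157%.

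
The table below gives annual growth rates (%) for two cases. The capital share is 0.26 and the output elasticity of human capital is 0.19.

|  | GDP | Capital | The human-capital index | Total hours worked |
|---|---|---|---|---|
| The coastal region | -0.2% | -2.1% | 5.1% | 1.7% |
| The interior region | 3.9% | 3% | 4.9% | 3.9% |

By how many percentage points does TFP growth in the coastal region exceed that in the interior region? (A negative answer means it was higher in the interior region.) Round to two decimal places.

-1.60 percentage points

Labor's share = 1 − 0.26 − 0.19 = 0.55.
The coastal region: TFP = -0.2 + 0.546 − 0.969 − 0.935 = -1.558%.
The interior region: TFP = 3.9 − 0.78 − 0.931 − 2.145 = 0.044%.
Difference = -1.558 − (0.044) = -1.602 pp.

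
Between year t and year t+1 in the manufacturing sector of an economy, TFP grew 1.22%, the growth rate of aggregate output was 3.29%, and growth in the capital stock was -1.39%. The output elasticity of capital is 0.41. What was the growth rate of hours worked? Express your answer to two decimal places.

Hours worked grew 4.47%.

Labor's share = 1 − 0.41 = 0.59.
gY = gA + 0.41×(-1.39) + 0.59×g.
0.59×g = 3.29 − 1.22 + 0.5699 = 2.6399.
g = 2.6399 / 0.59 = 4.4744%.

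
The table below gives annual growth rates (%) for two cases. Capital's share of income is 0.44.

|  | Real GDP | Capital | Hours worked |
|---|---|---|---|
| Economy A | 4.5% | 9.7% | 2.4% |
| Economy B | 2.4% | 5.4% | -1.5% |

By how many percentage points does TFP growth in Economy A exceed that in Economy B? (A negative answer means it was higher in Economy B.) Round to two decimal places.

Labor's share = 1 − 0.44 = 0.56.
Economy A: TFP = 4.5 − 4.268 − 1.344 = -1.112%.
Economy B: TFP = 2.4 − 2.376 + 0.84 = 0.864%.
Difference = -1.112 − (0.864) = -1.976 pp.

-1.98 percentage points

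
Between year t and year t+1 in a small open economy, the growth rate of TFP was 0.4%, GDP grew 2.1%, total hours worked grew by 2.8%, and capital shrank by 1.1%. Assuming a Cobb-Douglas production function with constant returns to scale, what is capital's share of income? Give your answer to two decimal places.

α = 0.28

gY = gA + α·gK + (1−α)·gL, so gY − gA − gL = α(gK − gL).
2.1 − 0.4 − 2.8 = α × (-1.1 − 2.8).
-1.1 = -3.9 α, so α = 0.2821.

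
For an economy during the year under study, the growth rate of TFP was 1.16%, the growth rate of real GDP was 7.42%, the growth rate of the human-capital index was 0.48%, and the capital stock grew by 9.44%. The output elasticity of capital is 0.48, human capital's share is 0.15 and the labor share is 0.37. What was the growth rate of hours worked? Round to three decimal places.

Hours worked grew 4.478%.

Labor's share = 1 − 0.48 − 0.15 = 0.37.
gY = gA + 0.48×9.44 + 0.15×0.48 + 0.37×g.
0.37×g = 7.42 − 1.16 − 4.6032 = 1.6568.
g = 1.6568 / 0.37 = 4.47784%.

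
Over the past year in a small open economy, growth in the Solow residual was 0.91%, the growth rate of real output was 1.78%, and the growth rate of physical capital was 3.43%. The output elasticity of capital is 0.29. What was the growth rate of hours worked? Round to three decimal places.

-0.176%

Labor's share = 1 − 0.29 = 0.71.
gY = gA + 0.29×3.43 + 0.71×g.
0.71×g = 1.78 − 0.91 − 0.9947 = -0.1247.
g = -0.1247 / 0.71 = -0.17563%.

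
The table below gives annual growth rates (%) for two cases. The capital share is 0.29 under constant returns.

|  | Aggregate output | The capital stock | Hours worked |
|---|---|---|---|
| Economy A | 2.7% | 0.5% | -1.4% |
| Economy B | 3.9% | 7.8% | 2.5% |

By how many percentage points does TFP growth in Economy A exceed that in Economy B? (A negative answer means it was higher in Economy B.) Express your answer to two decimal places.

3.69 percentage points

Labor's share = 1 − 0.29 = 0.71.
Economy A: TFP = 2.7 − 0.145 + 0.994 = 3.549%.
Economy B: TFP = 3.9 − 2.262 − 1.775 = -0.137%.
Difference = 3.549 − (-0.137) = 3.686 pp.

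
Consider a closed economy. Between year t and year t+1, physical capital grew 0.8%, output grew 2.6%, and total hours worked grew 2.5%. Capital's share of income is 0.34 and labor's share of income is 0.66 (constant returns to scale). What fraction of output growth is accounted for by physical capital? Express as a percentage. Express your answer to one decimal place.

Physical capital accounted for 10.5% of growth.

Physical capital contributed 0.34 × 0.8 = 0.272 pp.
Share of growth = 0.272 / 2.6 × 100 = 10.462%.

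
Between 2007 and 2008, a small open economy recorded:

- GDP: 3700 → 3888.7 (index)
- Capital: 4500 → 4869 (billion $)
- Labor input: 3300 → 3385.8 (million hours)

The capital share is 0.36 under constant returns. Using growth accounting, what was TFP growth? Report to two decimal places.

0.48%

GDP growth = (3888.7 − 3700) / 3700 = 5.1%.
Capital growth = (4869 − 4500) / 4500 = 8.2%.
Labor input growth = (3385.8 − 3300) / 3300 = 2.6%.
Labor's share = 1 − 0.36 = 0.64.
Capital: 0.36 × 8.2 = 2.952 pp.
Labor input: 0.64 × 2.6 = 1.664 pp.
TFP growth = 5.1 − 4.616 = 0.484%.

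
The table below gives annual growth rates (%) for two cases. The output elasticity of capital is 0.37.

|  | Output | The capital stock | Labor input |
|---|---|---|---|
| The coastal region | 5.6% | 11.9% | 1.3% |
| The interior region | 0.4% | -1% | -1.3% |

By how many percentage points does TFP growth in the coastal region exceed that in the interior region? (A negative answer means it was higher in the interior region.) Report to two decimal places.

Labor's share = 1 − 0.37 = 0.63.
The coastal region: TFP = 5.6 − 4.403 − 0.819 = 0.378%.
The interior region: TFP = 0.4 + 0.37 + 0.819 = 1.589%.
Difference = 0.378 − (1.589) = -1.211 pp.

-1.21 percentage points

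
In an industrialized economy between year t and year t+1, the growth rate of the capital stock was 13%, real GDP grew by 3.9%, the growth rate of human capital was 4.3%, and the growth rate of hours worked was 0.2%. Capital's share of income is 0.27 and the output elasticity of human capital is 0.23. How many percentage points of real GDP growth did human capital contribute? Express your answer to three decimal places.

Contribution = share × growth = 0.23 × 4.3 = 0.989 pp.

0.989 pp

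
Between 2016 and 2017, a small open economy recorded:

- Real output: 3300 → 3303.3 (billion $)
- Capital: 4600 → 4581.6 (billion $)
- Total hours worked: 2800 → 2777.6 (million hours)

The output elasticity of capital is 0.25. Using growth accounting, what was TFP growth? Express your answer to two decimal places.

Real output growth = (3303.3 − 3300) / 3300 = 0.1%.
Capital growth = (4581.6 − 4600) / 4600 = -0.4%.
Total hours worked growth = (2777.6 − 2800) / 2800 = -0.8%.
Labor's share = 1 − 0.25 = 0.75.
Capital: 0.25 × (-0.4) = -0.1 pp.
Total hours worked: 0.75 × (-0.8) = -0.6 pp.
TFP growth = 0.1 + 0.7 = 0.8%.

TFP grew 0.80%.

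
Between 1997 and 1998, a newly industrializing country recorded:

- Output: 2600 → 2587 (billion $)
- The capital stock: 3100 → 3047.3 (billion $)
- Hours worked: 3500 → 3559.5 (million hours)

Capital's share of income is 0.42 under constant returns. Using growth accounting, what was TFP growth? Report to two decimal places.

Output growth = (2587 − 2600) / 2600 = -0.5%.
The capital stock growth = (3047.3 − 3100) / 3100 = -1.7%.
Hours worked growth = (3559.5 − 3500) / 3500 = 1.7%.
Labor's share = 1 − 0.42 = 0.58.
The capital stock: 0.42 × (-1.7) = -0.714 pp.
Hours worked: 0.58 × 1.7 = 0.986 pp.
TFP growth = -0.5 − 0.272 = -0.772%.

-0.77%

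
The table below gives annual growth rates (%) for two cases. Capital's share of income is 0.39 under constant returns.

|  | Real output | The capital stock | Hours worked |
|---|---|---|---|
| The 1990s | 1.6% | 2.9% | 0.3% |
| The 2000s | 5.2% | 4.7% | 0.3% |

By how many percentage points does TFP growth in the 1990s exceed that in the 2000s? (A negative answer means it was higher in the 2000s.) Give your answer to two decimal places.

Labor's share = 1 − 0.39 = 0.61.
The 1990s: TFP = 1.6 − 1.131 − 0.183 = 0.286%.
The 2000s: TFP = 5.2 − 1.833 − 0.183 = 3.184%.
Difference = 0.286 − (3.184) = -2.898 pp.

-2.90 percentage points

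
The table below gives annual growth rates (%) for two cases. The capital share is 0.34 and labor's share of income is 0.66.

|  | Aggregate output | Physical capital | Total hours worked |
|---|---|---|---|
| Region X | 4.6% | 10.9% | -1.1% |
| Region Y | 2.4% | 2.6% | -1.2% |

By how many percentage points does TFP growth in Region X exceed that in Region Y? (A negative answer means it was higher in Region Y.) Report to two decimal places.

-0.69 percentage points

Labor's share = 1 − 0.34 = 0.66.
Region X: TFP = 4.6 − 3.706 + 0.726 = 1.62%.
Region Y: TFP = 2.4 − 0.884 + 0.792 = 2.308%.
Difference = 1.62 − (2.308) = -0.688 pp.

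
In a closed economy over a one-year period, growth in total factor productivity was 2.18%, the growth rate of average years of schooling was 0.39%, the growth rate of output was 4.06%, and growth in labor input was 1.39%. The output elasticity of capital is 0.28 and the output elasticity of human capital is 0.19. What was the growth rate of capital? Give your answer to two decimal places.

Labor's share = 1 − 0.28 − 0.19 = 0.53.
gY = gA + 0.19×0.39 + 0.53×1.39 + 0.28×g.
0.28×g = 4.06 − 2.18 − 0.8108 = 1.0692.
g = 1.0692 / 0.28 = 3.8186%.

3.82%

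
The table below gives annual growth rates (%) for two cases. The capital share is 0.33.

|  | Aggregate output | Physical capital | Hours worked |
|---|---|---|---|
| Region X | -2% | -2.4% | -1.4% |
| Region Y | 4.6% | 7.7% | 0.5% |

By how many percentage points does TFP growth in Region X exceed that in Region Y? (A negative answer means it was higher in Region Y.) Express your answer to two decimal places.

-1.99 percentage points

Labor's share = 1 − 0.33 = 0.67.
Region X: TFP = -2 + 0.792 + 0.938 = -0.27%.
Region Y: TFP = 4.6 − 2.541 − 0.335 = 1.724%.
Difference = -0.27 − (1.724) = -1.994 pp.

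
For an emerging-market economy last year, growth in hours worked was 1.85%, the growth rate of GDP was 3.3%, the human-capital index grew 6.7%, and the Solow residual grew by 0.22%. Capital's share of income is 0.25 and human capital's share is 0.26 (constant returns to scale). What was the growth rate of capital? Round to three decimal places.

Labor's share = 1 − 0.25 − 0.26 = 0.49.
gY = gA + 0.26×6.7 + 0.49×1.85 + 0.25×g.
0.25×g = 3.3 − 0.22 − 2.6485 = 0.4315.
g = 0.4315 / 0.25 = 1.726%.

Capital grew 1.726%.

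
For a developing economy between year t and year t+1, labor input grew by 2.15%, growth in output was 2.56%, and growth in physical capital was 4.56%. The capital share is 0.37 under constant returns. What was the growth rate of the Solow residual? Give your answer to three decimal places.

-0.482%

Labor's share = 1 − 0.37 = 0.63.
Physical capital: 0.37 × 4.56 = 1.6872 pp.
Labor input: 0.63 × 2.15 = 1.3545 pp.
TFP growth = 2.56 − 3.0417 = -0.4817%.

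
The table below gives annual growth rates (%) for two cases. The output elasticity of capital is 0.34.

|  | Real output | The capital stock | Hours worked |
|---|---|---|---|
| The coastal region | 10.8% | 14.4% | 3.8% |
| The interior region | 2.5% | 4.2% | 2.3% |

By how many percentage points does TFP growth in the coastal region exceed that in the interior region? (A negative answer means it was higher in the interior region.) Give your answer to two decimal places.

3.84 percentage points

Labor's share = 1 − 0.34 = 0.66.
The coastal region: TFP = 10.8 − 4.896 − 2.508 = 3.396%.
The interior region: TFP = 2.5 − 1.428 − 1.518 = -0.446%.
Difference = 3.396 − (-0.446) = 3.842 pp.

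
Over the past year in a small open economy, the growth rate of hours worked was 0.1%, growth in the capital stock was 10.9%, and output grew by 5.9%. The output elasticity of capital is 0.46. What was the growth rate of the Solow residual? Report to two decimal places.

0.83%

Labor's share = 1 − 0.46 = 0.54.
The capital stock: 0.46 × 10.9 = 5.014 pp.
Hours worked: 0.54 × 0.1 = 0.054 pp.
TFP growth = 5.9 − 5.068 = 0.832%.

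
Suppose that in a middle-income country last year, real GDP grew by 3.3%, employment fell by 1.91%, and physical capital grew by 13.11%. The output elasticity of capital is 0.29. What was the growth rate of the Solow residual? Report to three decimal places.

Labor's share = 1 − 0.29 = 0.71.
Physical capital: 0.29 × 13.11 = 3.8019 pp.
Employment: 0.71 × (-1.91) = -1.3561 pp.
TFP growth = 3.3 − 2.4458 = 0.8542%.

The Solow residual growth was 0.854%.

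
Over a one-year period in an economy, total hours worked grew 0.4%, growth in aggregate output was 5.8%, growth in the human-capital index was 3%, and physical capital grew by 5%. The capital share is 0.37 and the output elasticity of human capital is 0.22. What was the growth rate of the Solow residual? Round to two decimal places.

Labor's share = 1 − 0.37 − 0.22 = 0.41.
Physical capital: 0.37 × 5 = 1.85 pp.
The human-capital index: 0.22 × 3 = 0.66 pp.
Total hours worked: 0.41 × 0.4 = 0.164 pp.
TFP growth = 5.8 − 2.674 = 3.126%.

3.13%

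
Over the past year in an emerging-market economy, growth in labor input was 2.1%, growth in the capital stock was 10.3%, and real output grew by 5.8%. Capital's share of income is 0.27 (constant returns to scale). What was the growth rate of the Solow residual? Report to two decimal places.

Labor's share = 1 − 0.27 = 0.73.
The capital stock: 0.27 × 10.3 = 2.781 pp.
Labor input: 0.73 × 2.1 = 1.533 pp.
TFP growth = 5.8 − 4.314 = 1.486%.

The Solow residual grew 1.49%.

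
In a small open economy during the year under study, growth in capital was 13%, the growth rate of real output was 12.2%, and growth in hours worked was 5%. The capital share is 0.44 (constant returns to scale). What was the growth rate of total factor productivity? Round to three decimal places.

Total factor productivity grew 3.680%.

Labor's share = 1 − 0.44 = 0.56.
Capital: 0.44 × 13 = 5.72 pp.
Hours worked: 0.56 × 5 = 2.8 pp.
TFP growth = 12.2 − 8.52 = 3.68%.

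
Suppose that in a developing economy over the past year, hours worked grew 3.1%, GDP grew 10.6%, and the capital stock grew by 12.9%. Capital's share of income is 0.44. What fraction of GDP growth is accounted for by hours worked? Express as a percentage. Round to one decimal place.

Labor's share = 1 − 0.44 = 0.56.
Hours worked contributed 0.56 × 3.1 = 1.736 pp.
Share of growth = 1.736 / 10.6 × 100 = 16.377%.

Hours worked accounted for 16.4% of growth.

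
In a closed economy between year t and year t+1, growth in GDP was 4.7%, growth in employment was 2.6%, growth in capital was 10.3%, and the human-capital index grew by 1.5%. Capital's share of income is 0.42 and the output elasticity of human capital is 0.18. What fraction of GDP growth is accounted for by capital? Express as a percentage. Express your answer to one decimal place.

Capital accounted for 92.0% of growth.

Capital contributed 0.42 × 10.3 = 4.326 pp.
Share of growth = 4.326 / 4.7 × 100 = 92.043%.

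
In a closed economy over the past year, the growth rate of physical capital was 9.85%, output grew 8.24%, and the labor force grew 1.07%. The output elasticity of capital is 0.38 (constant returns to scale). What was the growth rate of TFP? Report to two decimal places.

TFP grew 3.83%.

Labor's share = 1 − 0.38 = 0.62.
Physical capital: 0.38 × 9.85 = 3.743 pp.
The labor force: 0.62 × 1.07 = 0.6634 pp.
TFP growth = 8.24 − 4.4064 = 3.8336%.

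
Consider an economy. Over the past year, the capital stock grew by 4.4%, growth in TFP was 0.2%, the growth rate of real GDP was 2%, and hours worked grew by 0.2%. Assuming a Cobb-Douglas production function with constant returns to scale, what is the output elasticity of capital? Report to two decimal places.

The output elasticity of capital is 0.38.

gY = gA + α·gK + (1−α)·gL, so gY − gA − gL = α(gK − gL).
2 − 0.2 − 0.2 = α × (4.4 − 0.2).
1.6 = 4.2 α, so α = 0.381.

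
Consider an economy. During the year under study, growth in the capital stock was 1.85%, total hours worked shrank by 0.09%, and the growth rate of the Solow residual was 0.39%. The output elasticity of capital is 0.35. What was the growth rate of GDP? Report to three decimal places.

0.979%

Labor's share = 1 − 0.35 = 0.65.
The capital stock: 0.35 × 1.85 = 0.6475 pp.
Total hours worked: 0.65 × (-0.09) = -0.0585 pp.
Output growth = 0.39 + 0.589 = 0.979%.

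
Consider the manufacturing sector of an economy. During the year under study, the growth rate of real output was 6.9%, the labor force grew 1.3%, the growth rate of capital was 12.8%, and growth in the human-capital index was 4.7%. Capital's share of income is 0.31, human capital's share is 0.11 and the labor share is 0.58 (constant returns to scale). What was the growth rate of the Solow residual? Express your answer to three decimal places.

Labor's share = 1 − 0.31 − 0.11 = 0.58.
Capital: 0.31 × 12.8 = 3.968 pp.
The human-capital index: 0.11 × 4.7 = 0.517 pp.
The labor force: 0.58 × 1.3 = 0.754 pp.
TFP growth = 6.9 − 5.239 = 1.661%.

1.661%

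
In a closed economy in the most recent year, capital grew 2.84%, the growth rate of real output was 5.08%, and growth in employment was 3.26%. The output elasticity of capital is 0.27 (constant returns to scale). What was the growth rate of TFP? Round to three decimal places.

Labor's share = 1 − 0.27 = 0.73.
Capital: 0.27 × 2.84 = 0.7668 pp.
Employment: 0.73 × 3.26 = 2.3798 pp.
TFP growth = 5.08 − 3.1466 = 1.9334%.

TFP growth was 1.933%.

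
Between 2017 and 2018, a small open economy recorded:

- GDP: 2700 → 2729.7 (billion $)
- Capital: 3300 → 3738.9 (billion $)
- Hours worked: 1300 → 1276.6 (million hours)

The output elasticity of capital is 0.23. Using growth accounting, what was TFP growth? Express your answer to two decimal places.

-0.57%

GDP growth = (2729.7 − 2700) / 2700 = 1.1%.
Capital growth = (3738.9 − 3300) / 3300 = 13.3%.
Hours worked growth = (1276.6 − 1300) / 1300 = -1.8%.
Labor's share = 1 − 0.23 = 0.77.
Capital: 0.23 × 13.3 = 3.059 pp.
Hours worked: 0.77 × (-1.8) = -1.386 pp.
TFP growth = 1.1 − 1.673 = -0.573%.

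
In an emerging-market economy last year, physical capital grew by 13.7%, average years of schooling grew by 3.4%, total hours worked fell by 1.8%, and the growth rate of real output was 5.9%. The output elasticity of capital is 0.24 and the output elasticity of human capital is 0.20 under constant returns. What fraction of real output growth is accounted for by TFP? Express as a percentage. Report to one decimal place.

TFP accounted for 49.8% of growth.

Labor's share = 1 − 0.24 − 0.2 = 0.56.
Physical capital: 0.24 × 13.7 = 3.288 pp.
Average years of schooling: 0.2 × 3.4 = 0.68 pp.
Total hours worked: 0.56 × (-1.8) = -1.008 pp.
TFP growth = 5.9 − 2.96 = 2.94%.
TFP share of growth = 2.94 / 5.9 × 100 = 49.831%.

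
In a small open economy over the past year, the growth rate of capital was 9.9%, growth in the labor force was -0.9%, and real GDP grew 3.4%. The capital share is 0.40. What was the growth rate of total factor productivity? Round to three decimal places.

-0.020%

Labor's share = 1 − 0.4 = 0.6.
Capital: 0.4 × 9.9 = 3.96 pp.
The labor force: 0.6 × (-0.9) = -0.54 pp.
TFP growth = 3.4 − 3.42 = -0.02%.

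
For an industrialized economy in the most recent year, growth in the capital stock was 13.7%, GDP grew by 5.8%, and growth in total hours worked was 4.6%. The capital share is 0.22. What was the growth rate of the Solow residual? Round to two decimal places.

-0.80%

Labor's share = 1 − 0.22 = 0.78.
The capital stock: 0.22 × 13.7 = 3.014 pp.
Total hours worked: 0.78 × 4.6 = 3.588 pp.
TFP growth = 5.8 − 6.602 = -0.802%.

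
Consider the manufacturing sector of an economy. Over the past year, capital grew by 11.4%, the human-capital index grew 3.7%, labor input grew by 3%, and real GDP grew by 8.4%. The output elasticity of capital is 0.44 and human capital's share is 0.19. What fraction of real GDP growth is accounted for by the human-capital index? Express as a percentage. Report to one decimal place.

8.4%

The human-capital index contributed 0.19 × 3.7 = 0.703 pp.
Share of growth = 0.703 / 8.4 × 100 = 8.369%.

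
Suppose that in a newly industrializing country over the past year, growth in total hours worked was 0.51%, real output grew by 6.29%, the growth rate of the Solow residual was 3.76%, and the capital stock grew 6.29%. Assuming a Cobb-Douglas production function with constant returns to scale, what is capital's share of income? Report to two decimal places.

Capital's share of income is 0.35.

gY = gA + α·gK + (1−α)·gL, so gY − gA − gL = α(gK − gL).
6.29 − 3.76 − 0.51 = α × (6.29 − 0.51).
2.02 = 5.78 α, so α = 0.3495.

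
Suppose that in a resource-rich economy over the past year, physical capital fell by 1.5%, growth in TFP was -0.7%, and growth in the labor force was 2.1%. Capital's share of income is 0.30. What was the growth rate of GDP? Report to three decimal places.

GDP growth was 0.320%.

Labor's share = 1 − 0.3 = 0.7.
Physical capital: 0.3 × (-1.5) = -0.45 pp.
The labor force: 0.7 × 2.1 = 1.47 pp.
Output growth = -0.7 + 1.02 = 0.32%.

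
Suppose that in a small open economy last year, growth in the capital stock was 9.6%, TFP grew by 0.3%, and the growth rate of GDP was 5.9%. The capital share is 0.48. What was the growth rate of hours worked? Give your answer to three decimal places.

Hours worked growth was 1.908%.

Labor's share = 1 − 0.48 = 0.52.
gY = gA + 0.48×9.6 + 0.52×g.
0.52×g = 5.9 − 0.3 − 4.608 = 0.992.
g = 0.992 / 0.52 = 1.90769%.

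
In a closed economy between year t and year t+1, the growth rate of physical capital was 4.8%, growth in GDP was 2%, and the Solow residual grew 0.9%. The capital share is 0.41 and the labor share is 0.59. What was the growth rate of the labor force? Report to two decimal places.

-1.47%

Labor's share = 1 − 0.41 = 0.59.
gY = gA + 0.41×4.8 + 0.59×g.
0.59×g = 2 − 0.9 − 1.968 = -0.868.
g = -0.868 / 0.59 = -1.4712%.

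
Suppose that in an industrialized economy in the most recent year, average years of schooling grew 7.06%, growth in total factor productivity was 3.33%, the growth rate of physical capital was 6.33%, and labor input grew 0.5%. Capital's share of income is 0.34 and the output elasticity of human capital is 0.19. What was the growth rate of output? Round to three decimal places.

Labor's share = 1 − 0.34 − 0.19 = 0.47.
Physical capital: 0.34 × 6.33 = 2.1522 pp.
Average years of schooling: 0.19 × 7.06 = 1.3414 pp.
Labor input: 0.47 × 0.5 = 0.235 pp.
Output growth = 3.33 + 3.7286 = 7.0586%.

Output growth was 7.059%.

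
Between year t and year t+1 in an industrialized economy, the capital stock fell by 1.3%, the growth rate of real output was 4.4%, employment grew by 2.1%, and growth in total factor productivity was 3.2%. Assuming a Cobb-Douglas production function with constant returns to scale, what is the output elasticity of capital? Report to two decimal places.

0.26

gY = gA + α·gK + (1−α)·gL, so gY − gA − gL = α(gK − gL).
4.4 − 3.2 − 2.1 = α × (-1.3 − 2.1).
-0.9 = -3.4 α, so α = 0.2647.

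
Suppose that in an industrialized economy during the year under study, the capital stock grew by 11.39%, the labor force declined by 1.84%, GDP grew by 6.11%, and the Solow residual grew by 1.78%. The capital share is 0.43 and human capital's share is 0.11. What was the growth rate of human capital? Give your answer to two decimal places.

2.53%

Labor's share = 1 − 0.43 − 0.11 = 0.46.
gY = gA + 0.43×11.39 + 0.46×(-1.84) + 0.11×g.
0.11×g = 6.11 − 1.78 − 4.0513 = 0.2787.
g = 0.2787 / 0.11 = 2.5336%.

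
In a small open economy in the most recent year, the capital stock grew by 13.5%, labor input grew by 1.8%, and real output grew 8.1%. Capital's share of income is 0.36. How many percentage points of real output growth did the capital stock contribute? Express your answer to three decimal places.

4.860

Contribution = share × growth = 0.36 × 13.5 = 4.86 pp.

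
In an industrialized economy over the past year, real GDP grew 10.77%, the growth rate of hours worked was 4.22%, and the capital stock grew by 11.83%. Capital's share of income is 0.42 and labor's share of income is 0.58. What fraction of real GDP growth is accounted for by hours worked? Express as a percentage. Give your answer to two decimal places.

Labor's share = 1 − 0.42 = 0.58.
Hours worked contributed 0.58 × 4.22 = 2.4476 pp.
Share of growth = 2.4476 / 10.77 × 100 = 22.7261%.

22.73%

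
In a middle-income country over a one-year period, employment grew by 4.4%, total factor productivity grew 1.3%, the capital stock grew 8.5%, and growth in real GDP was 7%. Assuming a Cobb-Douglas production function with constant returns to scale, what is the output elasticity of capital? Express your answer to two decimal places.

0.32

gY = gA + α·gK + (1−α)·gL, so gY − gA − gL = α(gK − gL).
7 − 1.3 − 4.4 = α × (8.5 − 4.4).
1.3 = 4.1 α, so α = 0.3171.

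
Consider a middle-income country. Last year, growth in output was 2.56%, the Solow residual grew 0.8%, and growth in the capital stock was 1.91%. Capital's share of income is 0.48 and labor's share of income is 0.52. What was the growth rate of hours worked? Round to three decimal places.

1.622%

Labor's share = 1 − 0.48 = 0.52.
gY = gA + 0.48×1.91 + 0.52×g.
0.52×g = 2.56 − 0.8 − 0.9168 = 0.8432.
g = 0.8432 / 0.52 = 1.62154%.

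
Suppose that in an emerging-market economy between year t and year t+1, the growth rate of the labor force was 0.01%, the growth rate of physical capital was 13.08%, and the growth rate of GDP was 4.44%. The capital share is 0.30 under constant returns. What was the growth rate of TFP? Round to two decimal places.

Labor's share = 1 − 0.3 = 0.7.
Physical capital: 0.3 × 13.08 = 3.924 pp.
The labor force: 0.7 × 0.01 = 0.007 pp.
TFP growth = 4.44 − 3.931 = 0.509%.

0.51%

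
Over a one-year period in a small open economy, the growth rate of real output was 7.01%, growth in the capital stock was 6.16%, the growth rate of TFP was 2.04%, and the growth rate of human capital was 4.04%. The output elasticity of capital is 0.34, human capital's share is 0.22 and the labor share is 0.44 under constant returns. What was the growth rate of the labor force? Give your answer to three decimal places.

4.515%

Labor's share = 1 − 0.34 − 0.22 = 0.44.
gY = gA + 0.34×6.16 + 0.22×4.04 + 0.44×g.
0.44×g = 7.01 − 2.04 − 2.9832 = 1.9868.
g = 1.9868 / 0.44 = 4.51545%.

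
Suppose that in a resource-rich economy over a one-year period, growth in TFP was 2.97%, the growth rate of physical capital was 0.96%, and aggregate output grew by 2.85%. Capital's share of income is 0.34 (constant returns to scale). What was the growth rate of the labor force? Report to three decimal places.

-0.676%

Labor's share = 1 − 0.34 = 0.66.
gY = gA + 0.34×0.96 + 0.66×g.
0.66×g = 2.85 − 2.97 − 0.3264 = -0.4464.
g = -0.4464 / 0.66 = -0.67636%.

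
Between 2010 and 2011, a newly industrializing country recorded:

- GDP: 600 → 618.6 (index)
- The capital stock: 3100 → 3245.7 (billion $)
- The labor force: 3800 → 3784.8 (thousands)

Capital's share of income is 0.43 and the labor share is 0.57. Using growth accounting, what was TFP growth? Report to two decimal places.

GDP growth = (618.6 − 600) / 600 = 3.1%.
The capital stock growth = (3245.7 − 3100) / 3100 = 4.7%.
The labor force growth = (3784.8 − 3800) / 3800 = -0.4%.
Labor's share = 1 − 0.43 = 0.57.
The capital stock: 0.43 × 4.7 = 2.021 pp.
The labor force: 0.57 × (-0.4) = -0.228 pp.
TFP growth = 3.1 − 1.793 = 1.307%.

1.31%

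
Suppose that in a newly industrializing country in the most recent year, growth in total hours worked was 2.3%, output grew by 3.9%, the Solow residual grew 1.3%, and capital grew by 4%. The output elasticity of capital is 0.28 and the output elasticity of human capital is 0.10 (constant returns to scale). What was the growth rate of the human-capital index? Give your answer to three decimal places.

0.540%

Labor's share = 1 − 0.28 − 0.1 = 0.62.
gY = gA + 0.28×4 + 0.62×2.3 + 0.1×g.
0.1×g = 3.9 − 1.3 − 2.546 = 0.054.
g = 0.054 / 0.1 = 0.54%.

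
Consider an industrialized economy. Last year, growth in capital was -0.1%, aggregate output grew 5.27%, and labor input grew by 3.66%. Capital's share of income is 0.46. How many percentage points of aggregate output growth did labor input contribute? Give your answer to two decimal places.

Labor's share = 1 − 0.46 = 0.54.
Contribution = share × growth = 0.54 × 3.66 = 1.9764 pp.

1.98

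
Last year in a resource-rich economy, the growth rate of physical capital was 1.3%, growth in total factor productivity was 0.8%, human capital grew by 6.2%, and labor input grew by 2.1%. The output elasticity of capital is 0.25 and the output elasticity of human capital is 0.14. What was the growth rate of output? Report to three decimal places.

3.274%

Labor's share = 1 − 0.25 − 0.14 = 0.61.
Physical capital: 0.25 × 1.3 = 0.325 pp.
Human capital: 0.14 × 6.2 = 0.868 pp.
Labor input: 0.61 × 2.1 = 1.281 pp.
Output growth = 0.8 + 2.474 = 3.274%.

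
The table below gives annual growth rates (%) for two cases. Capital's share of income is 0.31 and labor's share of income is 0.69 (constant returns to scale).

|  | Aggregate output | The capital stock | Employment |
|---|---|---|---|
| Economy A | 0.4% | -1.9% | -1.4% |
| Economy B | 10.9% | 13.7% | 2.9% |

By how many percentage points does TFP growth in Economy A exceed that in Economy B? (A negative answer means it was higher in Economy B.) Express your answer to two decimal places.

-2.70 percentage points

Labor's share = 1 − 0.31 = 0.69.
Economy A: TFP = 0.4 + 0.589 + 0.966 = 1.955%.
Economy B: TFP = 10.9 − 4.247 − 2.001 = 4.652%.
Difference = 1.955 − (4.652) = -2.697 pp.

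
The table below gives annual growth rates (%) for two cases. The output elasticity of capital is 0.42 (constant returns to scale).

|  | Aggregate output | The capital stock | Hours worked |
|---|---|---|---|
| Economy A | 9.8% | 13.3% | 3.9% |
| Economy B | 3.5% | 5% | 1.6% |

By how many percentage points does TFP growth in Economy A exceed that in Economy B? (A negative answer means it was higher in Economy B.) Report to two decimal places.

1.48 percentage points

Labor's share = 1 − 0.42 = 0.58.
Economy A: TFP = 9.8 − 5.586 − 2.262 = 1.952%.
Economy B: TFP = 3.5 − 2.1 − 0.928 = 0.472%.
Difference = 1.952 − (0.472) = 1.48 pp.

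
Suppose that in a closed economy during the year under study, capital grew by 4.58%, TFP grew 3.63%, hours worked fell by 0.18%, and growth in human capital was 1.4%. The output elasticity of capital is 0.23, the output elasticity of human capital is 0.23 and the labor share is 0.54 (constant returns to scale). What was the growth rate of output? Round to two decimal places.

Labor's share = 1 − 0.23 − 0.23 = 0.54.
Capital: 0.23 × 4.58 = 1.0534 pp.
Human capital: 0.23 × 1.4 = 0.322 pp.
Hours worked: 0.54 × (-0.18) = -0.0972 pp.
Output growth = 3.63 + 1.2782 = 4.9082%.

Output growth was 4.91%.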